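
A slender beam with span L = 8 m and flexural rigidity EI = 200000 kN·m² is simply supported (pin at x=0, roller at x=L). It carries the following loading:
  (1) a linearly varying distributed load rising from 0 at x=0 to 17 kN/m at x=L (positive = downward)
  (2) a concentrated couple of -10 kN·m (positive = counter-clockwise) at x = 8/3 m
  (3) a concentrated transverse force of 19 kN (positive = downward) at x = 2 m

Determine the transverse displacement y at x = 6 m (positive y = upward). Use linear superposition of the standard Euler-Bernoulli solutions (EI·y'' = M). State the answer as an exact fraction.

Load 1 — triangular load w₀=17 kN/m (0→w₀ over full span):
  y_1 = -w₀x(7L⁴-10L²x²+3x⁴)/(360LEI) = -17·6·(7·8⁴-10·8²·6²+3·6⁴)/(360·8·200000) = -2023/1200000 m
Load 2 — applied couple M₀=-10 kN·m at a=8/3 m (b=L-a=16/3):
  y_2 = (M₀x³/(6L)-M₀(x-a)²/2+C₁x)/EI  [x>a] with C₁=M₀(3b²-L²)/(6L)=-40/9 = ((-10)·6³/(6·8)-(-10)·(6-(8/3))²/2+(-40/9)·6)/200000 = -29/360000 m
Load 3 — point force P=19 kN at a=2 m (b=L-a=6):
  y_3 = -Pa(L-x)(2Lx-a²-x²)/(6LEI)  [x>a] = -19·2·(8-6)·(2·8·6-2²-6²)/(6·8·200000) = -133/300000 m
Superposition: y = Σ y_i = -1591/720000 m ≈ -0.002210 m

y(6) = -1591/720000 m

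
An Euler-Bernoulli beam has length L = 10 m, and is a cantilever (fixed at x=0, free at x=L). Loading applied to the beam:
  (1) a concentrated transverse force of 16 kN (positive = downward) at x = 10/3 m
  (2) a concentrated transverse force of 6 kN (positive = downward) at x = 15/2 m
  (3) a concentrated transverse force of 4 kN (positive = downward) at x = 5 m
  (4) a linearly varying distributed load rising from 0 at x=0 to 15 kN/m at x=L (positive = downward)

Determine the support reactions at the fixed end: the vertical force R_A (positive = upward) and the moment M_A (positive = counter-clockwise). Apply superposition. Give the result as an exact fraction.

R_A = 101 kN, M_A = 1855/3 kN·m

Load 1 — point force P=16 kN at a=10/3 m (b=L-a=20/3):
  R_A = P = 16 kN
  M_A = Pa = 16·(10/3) = 160/3 kN·m
Load 2 — point force P=6 kN at a=15/2 m (b=L-a=5/2):
  R_A = P = 6 kN
  M_A = Pa = 6·(15/2) = 45 kN·m
Load 3 — point force P=4 kN at a=5 m (b=L-a=5):
  R_A = P = 4 kN
  M_A = Pa = 4·5 = 20 kN·m
Load 4 — triangular load w₀=15 kN/m (0→w₀ over full span):
  R_A = w₀L/2 = 15·10/2 = 75 kN
  M_A = w₀L²/3 = 15·10²/3 = 500 kN·m
Superposition: R_A = 101 kN, M_A = 1855/3 kN·m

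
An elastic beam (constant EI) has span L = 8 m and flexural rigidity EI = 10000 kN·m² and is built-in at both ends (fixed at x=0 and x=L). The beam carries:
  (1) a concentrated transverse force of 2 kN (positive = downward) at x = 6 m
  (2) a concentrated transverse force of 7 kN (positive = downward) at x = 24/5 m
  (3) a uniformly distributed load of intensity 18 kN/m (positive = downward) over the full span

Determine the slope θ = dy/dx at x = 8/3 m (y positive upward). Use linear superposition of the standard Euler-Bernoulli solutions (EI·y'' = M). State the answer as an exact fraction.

Load 1 — point force P=2 kN at a=6 m (b=L-a=2):
  θ_1 = -Pb²x(2aL-(3a+b)x)/(2L³EI)  [x≤a] = -2·2²·(8/3)·(2·6·8-(3·6+2)·(8/3))/(2·8³·10000) = -1/11250 rad
Load 2 — point force P=7 kN at a=24/5 m (b=L-a=16/5):
  θ_2 = -Pb²x(2aL-(3a+b)x)/(2L³EI)  [x≤a] = -7·(16/5)²·(8/3)·(2·(24/5)·8-(3·(24/5)+(16/5))·(8/3))/(2·8³·10000) = -392/703125 rad
Load 3 — uniform load w=18 kN/m over full span:
  θ_3 = -wx(L-x)(L-2x)/(12EI) = -18·(8/3)·(8-(8/3))·(8-2·(8/3))/(12·10000) = -32/5625 rad
Superposition: θ = Σ θ_i = -8909/1406250 rad ≈ -0.006335 rad

θ(8/3) = -8909/1406250 rad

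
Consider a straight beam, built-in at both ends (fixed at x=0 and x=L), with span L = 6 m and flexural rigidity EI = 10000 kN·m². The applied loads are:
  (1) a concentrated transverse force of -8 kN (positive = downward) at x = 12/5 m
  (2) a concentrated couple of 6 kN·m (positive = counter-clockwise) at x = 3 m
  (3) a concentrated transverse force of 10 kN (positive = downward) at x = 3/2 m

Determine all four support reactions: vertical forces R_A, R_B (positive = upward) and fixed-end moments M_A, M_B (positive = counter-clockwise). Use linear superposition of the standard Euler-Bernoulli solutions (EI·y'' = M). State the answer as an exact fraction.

R_A = 9507/2000 kN, M_A = 6051/2000 kN·m, R_B = -5507/2000 kN, M_B = 6591/2000 kN·m

Load 1 — point force P=-8 kN at a=12/5 m (b=L-a=18/5):
  R_A = Pb²(3a+b)/L³ = (-8)·(18/5)²·(3·(12/5)+(18/5))/6³ = -648/125 kN
  M_A = Pab²/L² = (-8)·(12/5)·(18/5)²/6² = -864/125 kN·m
  R_B = Pa²(a+3b)/L³ = (-8)·(12/5)²·((12/5)+3·(18/5))/6³ = -352/125 kN
  M_B = -Pa²b/L² = -(-8)·(12/5)²·(18/5)/6² = 576/125 kN·m
Load 2 — applied couple M₀=6 kN·m at a=3 m (b=L-a=3):
  R_A = 6M₀ab/L³ = 6·6·3·3/6³ = 3/2 kN
  M_A = M₀b(2a-b)/L² = 6·3·(2·3-3)/6² = 3/2 kN·m
  R_B = -6M₀ab/L³ = -6·6·3·3/6³ = -3/2 kN
  M_B = M₀a(2b-a)/L² = 6·3·(2·3-3)/6² = 3/2 kN·m
Load 3 — point force P=10 kN at a=3/2 m (b=L-a=9/2):
  R_A = Pb²(3a+b)/L³ = 10·(9/2)²·(3·(3/2)+(9/2))/6³ = 135/16 kN
  M_A = Pab²/L² = 10·(3/2)·(9/2)²/6² = 135/16 kN·m
  R_B = Pa²(a+3b)/L³ = 10·(3/2)²·((3/2)+3·(9/2))/6³ = 25/16 kN
  M_B = -Pa²b/L² = -10·(3/2)²·(9/2)/6² = -45/16 kN·m
Superposition: R_A = 9507/2000 kN, M_A = 6051/2000 kN·m, R_B = -5507/2000 kN, M_B = 6591/2000 kN·m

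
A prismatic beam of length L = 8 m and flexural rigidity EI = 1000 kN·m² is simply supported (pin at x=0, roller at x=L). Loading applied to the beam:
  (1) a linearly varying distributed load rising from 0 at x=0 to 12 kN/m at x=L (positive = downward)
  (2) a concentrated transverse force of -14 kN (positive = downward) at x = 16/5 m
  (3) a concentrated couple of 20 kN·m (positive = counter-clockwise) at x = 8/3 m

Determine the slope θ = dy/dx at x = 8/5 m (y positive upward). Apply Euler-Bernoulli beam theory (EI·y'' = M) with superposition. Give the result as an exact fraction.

θ(8/5) = -28628/703125 rad

Load 1 — triangular load w₀=12 kN/m (0→w₀ over full span):
  θ_1 = -w₀(7L⁴-30L²x²+15x⁴)/(360LEI) = -12·(7·8⁴-30·8²·(8/5)²+15·(8/5)⁴)/(360·8·1000) = -23296/234375 rad
Load 2 — point force P=-14 kN at a=16/5 m (b=L-a=24/5):
  θ_2 = -Pb(L²-b²-3x²)/(6LEI)  [x≤a] = -(-14)·(24/5)·(8²-(24/5)²-3·(8/5)²)/(6·8·1000) = 728/15625 rad
Load 3 — applied couple M₀=20 kN·m at a=8/3 m (b=L-a=16/3):
  θ_3 = (M₀x²/(2L)+C₁)/EI  [x≤a] with C₁=M₀(3b²-L²)/(6L)=80/9 = (20·(8/5)²/(2·8)+(80/9))/1000 = 68/5625 rad
Superposition: θ = Σ θ_i = -28628/703125 rad ≈ -0.040715 rad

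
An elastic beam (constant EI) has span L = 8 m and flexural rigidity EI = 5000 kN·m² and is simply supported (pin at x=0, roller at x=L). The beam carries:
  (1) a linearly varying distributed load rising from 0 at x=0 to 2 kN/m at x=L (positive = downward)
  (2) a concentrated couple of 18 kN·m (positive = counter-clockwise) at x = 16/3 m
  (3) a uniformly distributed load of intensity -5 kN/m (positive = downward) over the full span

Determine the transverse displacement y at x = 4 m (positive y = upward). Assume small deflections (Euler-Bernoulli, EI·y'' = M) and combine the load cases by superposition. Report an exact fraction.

Load 1 — triangular load w₀=2 kN/m (0→w₀ over full span):
  y_1 = -w₀x(7L⁴-10L²x²+3x⁴)/(360LEI) = -2·4·(7·8⁴-10·8²·4²+3·4⁴)/(360·8·5000) = -4/375 m
Load 2 — applied couple M₀=18 kN·m at a=16/3 m (b=L-a=8/3):
  y_2 = (M₀x³/(6L)+C₁x)/EI  [x≤a] with C₁=M₀(3b²-L²)/(6L)=-16 = (18·4³/(6·8)+(-16)·4)/5000 = -1/125 m
Load 3 — uniform load w=-5 kN/m over full span:
  y_3 = -wx(L³-2Lx²+x³)/(24EI) = -(-5)·4·(8³-2·8·4²+4³)/(24·5000) = 4/75 m
Superposition: y = Σ y_i = 13/375 m ≈ 0.034667 m

y(4) = 13/375 m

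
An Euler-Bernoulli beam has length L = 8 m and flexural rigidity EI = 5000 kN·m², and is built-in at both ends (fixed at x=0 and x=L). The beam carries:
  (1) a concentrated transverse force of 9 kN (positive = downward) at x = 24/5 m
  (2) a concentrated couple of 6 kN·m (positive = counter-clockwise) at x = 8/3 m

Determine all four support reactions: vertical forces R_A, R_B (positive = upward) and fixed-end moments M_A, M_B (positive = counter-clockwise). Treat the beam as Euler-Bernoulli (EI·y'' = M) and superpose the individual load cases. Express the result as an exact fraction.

R_A = 521/125 kN, M_A = 864/125 kN·m, R_B = 604/125 kN, M_B = -1046/125 kN·m

Load 1 — point force P=9 kN at a=24/5 m (b=L-a=16/5):
  R_A = Pb²(3a+b)/L³ = 9·(16/5)²·(3·(24/5)+(16/5))/8³ = 396/125 kN
  M_A = Pab²/L² = 9·(24/5)·(16/5)²/8² = 864/125 kN·m
  R_B = Pa²(a+3b)/L³ = 9·(24/5)²·((24/5)+3·(16/5))/8³ = 729/125 kN
  M_B = -Pa²b/L² = -9·(24/5)²·(16/5)/8² = -1296/125 kN·m
Load 2 — applied couple M₀=6 kN·m at a=8/3 m (b=L-a=16/3):
  R_A = 6M₀ab/L³ = 6·6·(8/3)·(16/3)/8³ = 1 kN
  M_A = M₀b(2a-b)/L² = 6·(16/3)·(2·(8/3)-(16/3))/8² = 0 kN·m
  R_B = -6M₀ab/L³ = -6·6·(8/3)·(16/3)/8³ = -1 kN
  M_B = M₀a(2b-a)/L² = 6·(8/3)·(2·(16/3)-(8/3))/8² = 2 kN·m
Superposition: R_A = 521/125 kN, M_A = 864/125 kN·m, R_B = 604/125 kN, M_B = -1046/125 kN·m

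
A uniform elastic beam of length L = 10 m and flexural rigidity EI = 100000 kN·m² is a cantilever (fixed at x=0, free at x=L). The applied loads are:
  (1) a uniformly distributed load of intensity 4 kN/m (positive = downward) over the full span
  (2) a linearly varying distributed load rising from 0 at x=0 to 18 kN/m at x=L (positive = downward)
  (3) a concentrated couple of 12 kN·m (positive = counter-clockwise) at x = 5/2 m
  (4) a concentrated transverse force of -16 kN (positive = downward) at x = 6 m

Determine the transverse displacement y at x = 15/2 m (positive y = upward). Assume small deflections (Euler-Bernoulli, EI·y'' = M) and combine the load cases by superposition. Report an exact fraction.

y(15/2) = -3192621/25600000 m

Load 1 — uniform load w=4 kN/m over full span:
  y_1 = -wx²(x²-4Lx+6L²)/(24EI) = -4·(15/2)²·((15/2)²-4·10·(15/2)+6·10²)/(24·100000) = -171/5120 m
Load 2 — triangular load w₀=18 kN/m (0→w₀ over full span):
  y_2 = (w₀Lx³/12-w₀L²x²/6-w₀x⁵/(120L))/EI = (18·10·(15/2)³/12-18·10²·(15/2)²/6-18·(15/2)⁵/(120·10))/100000 = -22329/204800 m
Load 3 — applied couple M₀=12 kN·m at a=5/2 m (b=L-a=15/2):
  y_3 = M₀a(2x-a)/(2EI)  [x>a] = 12·(5/2)·(2·(15/2)-(5/2))/(2·100000) = 3/1600 m
Load 4 — point force P=-16 kN at a=6 m (b=L-a=4):
  y_4 = -Pa²(3x-a)/(6EI)  [x>a] = -(-16)·6²·(3·(15/2)-6)/(6·100000) = 99/6250 m
Superposition: y = Σ y_i = -3192621/25600000 m ≈ -0.124712 m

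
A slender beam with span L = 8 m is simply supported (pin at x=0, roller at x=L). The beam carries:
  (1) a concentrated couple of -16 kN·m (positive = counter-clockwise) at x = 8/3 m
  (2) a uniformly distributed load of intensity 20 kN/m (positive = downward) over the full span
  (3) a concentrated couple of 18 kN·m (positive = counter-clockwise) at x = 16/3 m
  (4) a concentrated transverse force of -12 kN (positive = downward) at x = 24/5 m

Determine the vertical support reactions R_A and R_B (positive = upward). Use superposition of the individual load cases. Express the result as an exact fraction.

Load 1 — applied couple M₀=-16 kN·m at a=8/3 m (b=L-a=16/3):
  R_A = M₀/L = (-16)/8 = -2 kN
  R_B = -M₀/L = -(-16)/8 = 2 kN
Load 2 — uniform load w=20 kN/m over full span:
  R_A = wL/2 = 20·8/2 = 80 kN
  R_B = wL/2 = 20·8/2 = 80 kN
Load 3 — applied couple M₀=18 kN·m at a=16/3 m (b=L-a=8/3):
  R_A = M₀/L = 18/8 = 9/4 kN
  R_B = -M₀/L = -18/8 = -9/4 kN
Load 4 — point force P=-12 kN at a=24/5 m (b=L-a=16/5):
  R_A = Pb/L = (-12)·(16/5)/8 = -24/5 kN
  R_B = Pa/L = (-12)·(24/5)/8 = -36/5 kN
Superposition: R_A = 1509/20 kN, R_B = 1451/20 kN

R_A = 1509/20 kN, R_B = 1451/20 kN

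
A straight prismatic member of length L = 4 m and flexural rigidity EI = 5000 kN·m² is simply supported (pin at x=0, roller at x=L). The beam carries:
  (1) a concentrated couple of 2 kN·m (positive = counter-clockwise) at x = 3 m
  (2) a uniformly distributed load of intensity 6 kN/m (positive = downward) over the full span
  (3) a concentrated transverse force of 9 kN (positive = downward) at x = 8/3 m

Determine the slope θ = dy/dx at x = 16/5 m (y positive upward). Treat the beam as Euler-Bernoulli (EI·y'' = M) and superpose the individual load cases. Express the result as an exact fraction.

θ(16/5) = 93229/22500000 rad

Load 1 — applied couple M₀=2 kN·m at a=3 m (b=L-a=1):
  θ_1 = (M₀x²/(2L)-M₀(x-a)+C₁)/EI  [x>a] with C₁=M₀(3b²-L²)/(6L)=-13/12 = (2·(16/5)²/(2·4)-2·((16/5)-3)+(-13/12))/5000 = 323/1500000 rad
Load 2 — uniform load w=6 kN/m over full span:
  θ_2 = -w(L³-6Lx²+4x³)/(24EI) = -6·(4³-6·4·(16/5)²+4·(16/5)³)/(24·5000) = 198/78125 rad
Load 3 — point force P=9 kN at a=8/3 m (b=L-a=4/3):
  θ_3 = -Pa(2L²-6Lx+3x²+a²)/(6LEI)  [x>a] = -9·(8/3)·(2·4²-6·4·(16/5)+3·(16/5)²+(8/3)²)/(6·4·5000) = 196/140625 rad
Superposition: θ = Σ θ_i = 93229/22500000 rad ≈ 0.004144 rad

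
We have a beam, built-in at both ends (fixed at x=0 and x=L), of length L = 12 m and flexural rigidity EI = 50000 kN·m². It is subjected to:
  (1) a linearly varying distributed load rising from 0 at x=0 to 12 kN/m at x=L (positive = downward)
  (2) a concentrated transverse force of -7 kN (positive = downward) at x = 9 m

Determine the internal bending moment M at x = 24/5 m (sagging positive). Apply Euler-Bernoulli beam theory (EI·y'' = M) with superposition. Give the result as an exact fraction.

Load 1 — triangular load w₀=12 kN/m (0→w₀ over full span):
  M_1 = 3w₀Lx/20 - w₀L²/30 - w₀x³/(6L) = 3·12·12·(24/5)/20 - 12·12²/30 - 12·(24/5)³/(6·12) = 3456/125 kN·m
Load 2 — point force P=-7 kN at a=9 m (b=L-a=3):
  M_2 = Pb²(3a+b)x/L³ - Pab²/L²  [x≤a] = (-7)·3²·(3·9+3)·(24/5)/12³ - (-7)·9·3²/12² = -21/16 kN·m
Superposition: M = Σ M_i = 52671/2000 kN·m ≈ 26.335500 kN·m

M(24/5) = 52671/2000 kN·m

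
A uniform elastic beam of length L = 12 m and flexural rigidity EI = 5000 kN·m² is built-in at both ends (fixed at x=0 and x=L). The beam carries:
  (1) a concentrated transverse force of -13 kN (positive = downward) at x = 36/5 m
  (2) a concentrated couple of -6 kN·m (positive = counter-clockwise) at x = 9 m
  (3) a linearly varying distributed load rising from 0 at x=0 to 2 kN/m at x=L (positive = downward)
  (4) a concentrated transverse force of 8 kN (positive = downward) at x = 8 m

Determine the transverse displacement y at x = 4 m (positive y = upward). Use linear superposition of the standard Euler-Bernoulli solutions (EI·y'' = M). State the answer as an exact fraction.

y(4) = 54773/50625000 m

Load 1 — point force P=-13 kN at a=36/5 m (b=L-a=24/5):
  y_1 = -Pb²x²(3aL-(3a+b)x)/(6L³EI)  [x≤a] = -(-13)·(24/5)²·4²·(3·(36/5)·12-(3·(36/5)+(24/5))·4)/(6·12³·5000) = 3328/234375 m
Load 2 — applied couple M₀=-6 kN·m at a=9 m (b=L-a=3):
  y_2 = (R_Ax³/6 - M_Ax²/2)/EI  [x≤a] with R_A=-9/16, M_A=-15/8 = ((-9/16)·4³/6 - (-15/8)·4²/2)/5000 = 9/5000 m
Load 3 — triangular load w₀=2 kN/m (0→w₀ over full span):
  y_3 = -w₀x²(L-x)²(x+2L)/(120LEI) = -2·4²·(12-4)²·(4+2·12)/(120·12·5000) = -224/28125 m
Load 4 — point force P=8 kN at a=8 m (b=L-a=4):
  y_4 = -Pb²x²(3aL-(3a+b)x)/(6L³EI)  [x≤a] = -8·4²·4²·(3·8·12-(3·8+4)·4)/(6·12³·5000) = -352/50625 m
Superposition: y = Σ y_i = 54773/50625000 m ≈ 0.001082 m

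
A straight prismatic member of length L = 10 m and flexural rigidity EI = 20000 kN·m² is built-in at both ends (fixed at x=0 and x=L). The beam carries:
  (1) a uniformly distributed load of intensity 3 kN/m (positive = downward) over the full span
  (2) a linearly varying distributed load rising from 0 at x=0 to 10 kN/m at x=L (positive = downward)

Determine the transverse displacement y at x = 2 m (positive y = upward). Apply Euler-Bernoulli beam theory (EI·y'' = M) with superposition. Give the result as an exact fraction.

y(2) = -37/9375 m

Load 1 — uniform load w=3 kN/m over full span:
  y_1 = -wx²(L-x)²/(24EI) = -3·2²·(10-2)²/(24·20000) = -1/625 m
Load 2 — triangular load w₀=10 kN/m (0→w₀ over full span):
  y_2 = -w₀x²(L-x)²(x+2L)/(120LEI) = -10·2²·(10-2)²·(2+2·10)/(120·10·20000) = -22/9375 m
Superposition: y = Σ y_i = -37/9375 m ≈ -0.003947 m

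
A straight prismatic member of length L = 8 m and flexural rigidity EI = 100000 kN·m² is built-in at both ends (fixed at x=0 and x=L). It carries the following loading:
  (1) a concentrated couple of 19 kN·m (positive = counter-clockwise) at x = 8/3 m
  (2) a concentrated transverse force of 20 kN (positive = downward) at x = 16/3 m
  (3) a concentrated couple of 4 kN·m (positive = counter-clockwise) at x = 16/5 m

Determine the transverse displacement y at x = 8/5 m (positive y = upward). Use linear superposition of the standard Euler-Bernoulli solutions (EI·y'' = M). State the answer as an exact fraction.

Load 1 — applied couple M₀=19 kN·m at a=8/3 m (b=L-a=16/3):
  y_1 = (R_Ax³/6 - M_Ax²/2)/EI  [x≤a] with R_A=19/6, M_A=0 = ((19/6)·(8/5)³/6 - 0·(8/5)²/2)/100000 = 76/3515625 m
Load 2 — point force P=20 kN at a=16/3 m (b=L-a=8/3):
  y_2 = -Pb²x²(3aL-(3a+b)x)/(6L³EI)  [x≤a] = -20·(8/3)²·(8/5)²·(3·(16/3)·8-(3·(16/3)+(8/3))·(8/5))/(6·8³·100000) = -736/6328125 m
Load 3 — applied couple M₀=4 kN·m at a=16/5 m (b=L-a=24/5):
  y_3 = (R_Ax³/6 - M_Ax²/2)/EI  [x≤a] with R_A=18/25, M_A=12/25 = ((18/25)·(8/5)³/6 - (12/25)·(8/5)²/2)/100000 = -12/9765625 m
Superposition: y = Σ y_i = -75872/791015625 m ≈ -0.000096 m

y(8/5) = -75872/791015625 m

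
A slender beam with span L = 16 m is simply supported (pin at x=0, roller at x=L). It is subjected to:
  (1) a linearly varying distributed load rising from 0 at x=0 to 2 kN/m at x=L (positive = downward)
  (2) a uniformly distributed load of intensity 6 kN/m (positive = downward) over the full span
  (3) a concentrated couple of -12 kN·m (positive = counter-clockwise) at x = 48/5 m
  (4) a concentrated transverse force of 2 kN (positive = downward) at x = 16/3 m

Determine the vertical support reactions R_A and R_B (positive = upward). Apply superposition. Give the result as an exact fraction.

R_A = 647/12 kN, R_B = 721/12 kN

Load 1 — triangular load w₀=2 kN/m (0→w₀ over full span):
  R_A = w₀L/6 = 2·16/6 = 16/3 kN
  R_B = w₀L/3 = 2·16/3 = 32/3 kN
Load 2 — uniform load w=6 kN/m over full span:
  R_A = wL/2 = 6·16/2 = 48 kN
  R_B = wL/2 = 6·16/2 = 48 kN
Load 3 — applied couple M₀=-12 kN·m at a=48/5 m (b=L-a=32/5):
  R_A = M₀/L = (-12)/16 = -3/4 kN
  R_B = -M₀/L = -(-12)/16 = 3/4 kN
Load 4 — point force P=2 kN at a=16/3 m (b=L-a=32/3):
  R_A = Pb/L = 2·(32/3)/16 = 4/3 kN
  R_B = Pa/L = 2·(16/3)/16 = 2/3 kN
Superposition: R_A = 647/12 kN, R_B = 721/12 kN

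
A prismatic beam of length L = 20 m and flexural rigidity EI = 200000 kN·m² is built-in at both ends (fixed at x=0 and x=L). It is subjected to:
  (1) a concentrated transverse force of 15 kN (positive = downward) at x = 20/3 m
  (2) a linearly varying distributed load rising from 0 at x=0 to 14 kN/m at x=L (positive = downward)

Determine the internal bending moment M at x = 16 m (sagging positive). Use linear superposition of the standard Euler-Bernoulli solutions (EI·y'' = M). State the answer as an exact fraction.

M(16) = 4/5 kN·m

Load 1 — point force P=15 kN at a=20/3 m (b=L-a=40/3):
  M_1 = Pa²(a+3b)(L-x)/L³ - Pa²b/L²  [x>a] = 15·(20/3)²·((20/3)+3·(40/3))·(20-16)/20³ - 15·(20/3)²·(40/3)/20² = -20/3 kN·m
Load 2 — triangular load w₀=14 kN/m (0→w₀ over full span):
  M_2 = 3w₀Lx/20 - w₀L²/30 - w₀x³/(6L) = 3·14·20·16/20 - 14·20²/30 - 14·16³/(6·20) = 112/15 kN·m
Superposition: M = Σ M_i = 4/5 kN·m ≈ 0.800000 kN·m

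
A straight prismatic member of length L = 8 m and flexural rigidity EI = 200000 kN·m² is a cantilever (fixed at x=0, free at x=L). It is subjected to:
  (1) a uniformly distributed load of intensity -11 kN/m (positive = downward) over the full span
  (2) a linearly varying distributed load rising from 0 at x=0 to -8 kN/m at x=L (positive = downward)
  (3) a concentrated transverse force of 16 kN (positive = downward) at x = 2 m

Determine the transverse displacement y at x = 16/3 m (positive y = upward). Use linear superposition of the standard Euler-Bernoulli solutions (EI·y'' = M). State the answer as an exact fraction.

y(16/3) = 265223/11390625 m

Load 1 — uniform load w=-11 kN/m over full span:
  y_1 = -wx²(x²-4Lx+6L²)/(24EI) = -(-11)·(16/3)²·((16/3)²-4·8·(16/3)+6·8²)/(24·200000) = 11968/759375 m
Load 2 — triangular load w₀=-8 kN/m (0→w₀ over full span):
  y_2 = (w₀Lx³/12-w₀L²x²/6-w₀x⁵/(120L))/EI = ((-8)·8·(16/3)³/12-(-8)·8²·(16/3)²/6-(-8)·(16/3)⁵/(120·8))/200000 = 94208/11390625 m
Load 3 — point force P=16 kN at a=2 m (b=L-a=6):
  y_3 = -Pa²(3x-a)/(6EI)  [x>a] = -16·2²·(3·(16/3)-2)/(6·200000) = -7/9375 m
Superposition: y = Σ y_i = 265223/11390625 m ≈ 0.023284 m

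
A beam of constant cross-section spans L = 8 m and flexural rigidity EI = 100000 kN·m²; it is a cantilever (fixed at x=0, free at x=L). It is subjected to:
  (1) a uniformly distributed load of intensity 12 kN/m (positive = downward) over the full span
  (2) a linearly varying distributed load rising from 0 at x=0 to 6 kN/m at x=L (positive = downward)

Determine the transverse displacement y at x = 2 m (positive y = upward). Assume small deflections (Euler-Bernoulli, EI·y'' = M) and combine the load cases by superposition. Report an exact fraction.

y(2) = -4361/500000 m

Load 1 — uniform load w=12 kN/m over full span:
  y_1 = -wx²(x²-4Lx+6L²)/(24EI) = -12·2²·(2²-4·8·2+6·8²)/(24·100000) = -81/12500 m
Load 2 — triangular load w₀=6 kN/m (0→w₀ over full span):
  y_2 = (w₀Lx³/12-w₀L²x²/6-w₀x⁵/(120L))/EI = (6·8·2³/12-6·8²·2²/6-6·2⁵/(120·8))/100000 = -1121/500000 m
Superposition: y = Σ y_i = -4361/500000 m ≈ -0.008722 m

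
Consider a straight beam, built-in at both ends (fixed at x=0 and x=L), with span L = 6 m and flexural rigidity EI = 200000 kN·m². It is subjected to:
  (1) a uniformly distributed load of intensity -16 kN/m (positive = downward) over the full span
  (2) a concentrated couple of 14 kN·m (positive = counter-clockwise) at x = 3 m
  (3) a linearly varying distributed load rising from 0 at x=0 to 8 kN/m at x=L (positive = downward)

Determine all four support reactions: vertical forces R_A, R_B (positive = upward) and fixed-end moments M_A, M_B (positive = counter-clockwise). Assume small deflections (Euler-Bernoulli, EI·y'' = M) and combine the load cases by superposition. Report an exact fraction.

Load 1 — uniform load w=-16 kN/m over full span:
  R_A = wL/2 = (-16)·6/2 = -48 kN
  M_A = wL²/12 = (-16)·6²/12 = -48 kN·m
  R_B = wL/2 = (-16)·6/2 = -48 kN
  M_B = -wL²/12 = -(-16)·6²/12 = 48 kN·m
Load 2 — applied couple M₀=14 kN·m at a=3 m (b=L-a=3):
  R_A = 6M₀ab/L³ = 6·14·3·3/6³ = 7/2 kN
  M_A = M₀b(2a-b)/L² = 14·3·(2·3-3)/6² = 7/2 kN·m
  R_B = -6M₀ab/L³ = -6·14·3·3/6³ = -7/2 kN
  M_B = M₀a(2b-a)/L² = 14·3·(2·3-3)/6² = 7/2 kN·m
Load 3 — triangular load w₀=8 kN/m (0→w₀ over full span):
  R_A = 3w₀L/20 = 3·8·6/20 = 36/5 kN
  M_A = w₀L²/30 = 8·6²/30 = 48/5 kN·m
  R_B = 7w₀L/20 = 7·8·6/20 = 84/5 kN
  M_B = -w₀L²/20 = -8·6²/20 = -72/5 kN·m
Superposition: R_A = -373/10 kN, M_A = -349/10 kN·m, R_B = -347/10 kN, M_B = 371/10 kN·m

R_A = -373/10 kN, M_A = -349/10 kN·m, R_B = -347/10 kN, M_B = 371/10 kN·m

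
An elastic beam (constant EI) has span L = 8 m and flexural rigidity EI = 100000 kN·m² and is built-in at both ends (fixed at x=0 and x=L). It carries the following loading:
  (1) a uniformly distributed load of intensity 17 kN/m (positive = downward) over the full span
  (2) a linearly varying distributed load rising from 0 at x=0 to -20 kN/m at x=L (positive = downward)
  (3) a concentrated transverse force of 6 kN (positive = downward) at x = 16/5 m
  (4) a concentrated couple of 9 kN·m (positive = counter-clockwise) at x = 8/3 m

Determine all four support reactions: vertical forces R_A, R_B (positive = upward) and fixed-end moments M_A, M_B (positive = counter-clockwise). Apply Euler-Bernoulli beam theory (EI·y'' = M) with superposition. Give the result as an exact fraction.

Load 1 — uniform load w=17 kN/m over full span:
  R_A = wL/2 = 17·8/2 = 68 kN
  M_A = wL²/12 = 17·8²/12 = 272/3 kN·m
  R_B = wL/2 = 17·8/2 = 68 kN
  M_B = -wL²/12 = -17·8²/12 = -272/3 kN·m
Load 2 — triangular load w₀=-20 kN/m (0→w₀ over full span):
  R_A = 3w₀L/20 = 3·(-20)·8/20 = -24 kN
  M_A = w₀L²/30 = (-20)·8²/30 = -128/3 kN·m
  R_B = 7w₀L/20 = 7·(-20)·8/20 = -56 kN
  M_B = -w₀L²/20 = -(-20)·8²/20 = 64 kN·m
Load 3 — point force P=6 kN at a=16/5 m (b=L-a=24/5):
  R_A = Pb²(3a+b)/L³ = 6·(24/5)²·(3·(16/5)+(24/5))/8³ = 486/125 kN
  M_A = Pab²/L² = 6·(16/5)·(24/5)²/8² = 864/125 kN·m
  R_B = Pa²(a+3b)/L³ = 6·(16/5)²·((16/5)+3·(24/5))/8³ = 264/125 kN
  M_B = -Pa²b/L² = -6·(16/5)²·(24/5)/8² = -576/125 kN·m
Load 4 — applied couple M₀=9 kN·m at a=8/3 m (b=L-a=16/3):
  R_A = 6M₀ab/L³ = 6·9·(8/3)·(16/3)/8³ = 3/2 kN
  M_A = M₀b(2a-b)/L² = 9·(16/3)·(2·(8/3)-(16/3))/8² = 0 kN·m
  R_B = -6M₀ab/L³ = -6·9·(8/3)·(16/3)/8³ = -3/2 kN
  M_B = M₀a(2b-a)/L² = 9·(8/3)·(2·(16/3)-(8/3))/8² = 3 kN·m
Superposition: R_A = 12347/250 kN, M_A = 6864/125 kN·m, R_B = 3153/250 kN, M_B = -10603/375 kN·m

R_A = 12347/250 kN, M_A = 6864/125 kN·m, R_B = 3153/250 kN, M_B = -10603/375 kN·m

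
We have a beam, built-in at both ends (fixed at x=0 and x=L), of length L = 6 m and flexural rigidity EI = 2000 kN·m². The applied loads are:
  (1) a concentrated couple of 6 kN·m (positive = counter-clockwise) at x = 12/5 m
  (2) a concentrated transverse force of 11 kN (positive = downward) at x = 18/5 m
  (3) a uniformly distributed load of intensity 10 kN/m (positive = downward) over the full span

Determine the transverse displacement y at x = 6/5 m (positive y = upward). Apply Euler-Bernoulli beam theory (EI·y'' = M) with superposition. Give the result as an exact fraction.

Load 1 — applied couple M₀=6 kN·m at a=12/5 m (b=L-a=18/5):
  y_1 = (R_Ax³/6 - M_Ax²/2)/EI  [x≤a] with R_A=36/25, M_A=18/25 = ((36/25)·(6/5)³/6 - (18/25)·(6/5)²/2)/2000 = -81/1562500 m
Load 2 — point force P=11 kN at a=18/5 m (b=L-a=12/5):
  y_2 = -Pb²x²(3aL-(3a+b)x)/(6L³EI)  [x≤a] = -11·(12/5)²·(6/5)²·(3·(18/5)·6-(3·(18/5)+(12/5))·(6/5))/(6·6³·2000) = -3366/1953125 m
Load 3 — uniform load w=10 kN/m over full span:
  y_3 = -wx²(L-x)²/(24EI) = -10·(6/5)²·(6-(6/5))²/(24·2000) = -108/15625 m
Superposition: y = Σ y_i = -67869/7812500 m ≈ -0.008687 m

y(6/5) = -67869/7812500 m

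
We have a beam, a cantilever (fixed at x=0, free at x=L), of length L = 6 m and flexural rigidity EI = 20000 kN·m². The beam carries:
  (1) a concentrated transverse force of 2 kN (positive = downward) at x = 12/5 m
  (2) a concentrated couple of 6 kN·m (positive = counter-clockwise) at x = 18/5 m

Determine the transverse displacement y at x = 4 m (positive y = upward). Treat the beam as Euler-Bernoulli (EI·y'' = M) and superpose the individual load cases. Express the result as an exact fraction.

Load 1 — point force P=2 kN at a=12/5 m (b=L-a=18/5):
  y_1 = -Pa²(3x-a)/(6EI)  [x>a] = -2·(12/5)²·(3·4-(12/5))/(6·20000) = -72/78125 m
Load 2 — applied couple M₀=6 kN·m at a=18/5 m (b=L-a=12/5):
  y_2 = M₀a(2x-a)/(2EI)  [x>a] = 6·(18/5)·(2·4-(18/5))/(2·20000) = 297/125000 m
Superposition: y = Σ y_i = 909/625000 m ≈ 0.001454 m

y(4) = 909/625000 m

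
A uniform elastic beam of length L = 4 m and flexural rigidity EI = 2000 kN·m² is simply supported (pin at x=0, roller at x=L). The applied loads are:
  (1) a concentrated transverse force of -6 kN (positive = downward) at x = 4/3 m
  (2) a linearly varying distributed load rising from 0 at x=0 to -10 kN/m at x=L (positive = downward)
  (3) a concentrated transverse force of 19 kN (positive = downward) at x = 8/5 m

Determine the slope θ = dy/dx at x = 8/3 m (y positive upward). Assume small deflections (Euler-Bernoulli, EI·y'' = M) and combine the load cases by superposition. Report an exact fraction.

θ(8/3) = 2494/3796875 rad

Load 1 — point force P=-6 kN at a=4/3 m (b=L-a=8/3):
  θ_1 = -Pa(2L²-6Lx+3x²+a²)/(6LEI)  [x>a] = -(-6)·(4/3)·(2·4²-6·4·(8/3)+3·(8/3)²+(4/3)²)/(6·4·2000) = -1/675 rad
Load 2 — triangular load w₀=-10 kN/m (0→w₀ over full span):
  θ_2 = -w₀(7L⁴-30L²x²+15x⁴)/(360LEI) = -(-10)·(7·4⁴-30·4²·(8/3)²+15·(8/3)⁴)/(360·4·2000) = -91/30375 rad
Load 3 — point force P=19 kN at a=8/5 m (b=L-a=12/5):
  θ_3 = -Pa(2L²-6Lx+3x²+a²)/(6LEI)  [x>a] = -19·(8/5)·(2·4²-6·4·(8/3)+3·(8/3)²+(8/5)²)/(6·4·2000) = 722/140625 rad
Superposition: θ = Σ θ_i = 2494/3796875 rad ≈ 0.000657 rad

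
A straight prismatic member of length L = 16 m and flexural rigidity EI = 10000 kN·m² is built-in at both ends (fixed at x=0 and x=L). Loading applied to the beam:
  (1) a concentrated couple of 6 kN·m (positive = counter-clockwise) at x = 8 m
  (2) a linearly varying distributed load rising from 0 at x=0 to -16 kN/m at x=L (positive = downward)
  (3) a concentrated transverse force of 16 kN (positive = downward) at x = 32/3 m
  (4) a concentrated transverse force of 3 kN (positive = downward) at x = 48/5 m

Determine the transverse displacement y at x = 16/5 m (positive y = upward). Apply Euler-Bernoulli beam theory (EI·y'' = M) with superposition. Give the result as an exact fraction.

Load 1 — applied couple M₀=6 kN·m at a=8 m (b=L-a=8):
  y_1 = (R_Ax³/6 - M_Ax²/2)/EI  [x≤a] with R_A=9/16, M_A=3/2 = ((9/16)·(16/5)³/6 - (3/2)·(16/5)²/2)/10000 = -36/78125 m
Load 2 — triangular load w₀=-16 kN/m (0→w₀ over full span):
  y_2 = -w₀x²(L-x)²(x+2L)/(120LEI) = -(-16)·(16/5)²·(16-(16/5))²·((16/5)+2·16)/(120·16·10000) = 1441792/29296875 m
Load 3 — point force P=16 kN at a=32/3 m (b=L-a=16/3):
  y_3 = -Pb²x²(3aL-(3a+b)x)/(6L³EI)  [x≤a] = -16·(16/3)²·(16/5)²·(3·(32/3)·16-(3·(32/3)+(16/3))·(16/5))/(6·16³·10000) = -47104/6328125 m
Load 4 — point force P=3 kN at a=48/5 m (b=L-a=32/5):
  y_4 = -Pb²x²(3aL-(3a+b)x)/(6L³EI)  [x≤a] = -3·(32/5)²·(16/5)²·(3·(48/5)·16-(3·(48/5)+(32/5))·(16/5))/(6·16³·10000) = -17408/9765625 m
Superposition: y = Σ y_i = 31265836/791015625 m ≈ 0.039526 m

y(16/5) = 31265836/791015625 m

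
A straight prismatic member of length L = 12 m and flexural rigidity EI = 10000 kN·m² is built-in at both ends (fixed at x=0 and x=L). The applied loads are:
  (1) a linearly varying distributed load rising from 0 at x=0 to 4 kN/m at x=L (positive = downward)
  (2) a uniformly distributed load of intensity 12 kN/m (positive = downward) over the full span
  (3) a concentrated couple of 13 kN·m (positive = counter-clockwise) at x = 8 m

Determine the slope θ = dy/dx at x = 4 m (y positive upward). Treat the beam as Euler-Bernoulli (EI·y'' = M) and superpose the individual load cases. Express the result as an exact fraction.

θ(4) = -587/37500 rad

Load 1 — triangular load w₀=4 kN/m (0→w₀ over full span):
  θ_1 = -w₀(2x(L-x)(L-2x)(x+2L)+x²(L-x)²)/(120LEI) = -4·(2·4·(12-4)·(12-2·4)·(4+2·12)+4²·(12-4)²)/(120·12·10000) = -64/28125 rad
Load 2 — uniform load w=12 kN/m over full span:
  θ_2 = -wx(L-x)(L-2x)/(12EI) = -12·4·(12-4)·(12-2·4)/(12·10000) = -8/625 rad
Load 3 — applied couple M₀=13 kN·m at a=8 m (b=L-a=4):
  θ_3 = (R_Ax²/2 - M_Ax)/EI  [x≤a] with R_A=13/9, M_A=13/3 = ((13/9)·4²/2 - (13/3)·4)/10000 = -13/22500 rad
Superposition: θ = Σ θ_i = -587/37500 rad ≈ -0.015653 rad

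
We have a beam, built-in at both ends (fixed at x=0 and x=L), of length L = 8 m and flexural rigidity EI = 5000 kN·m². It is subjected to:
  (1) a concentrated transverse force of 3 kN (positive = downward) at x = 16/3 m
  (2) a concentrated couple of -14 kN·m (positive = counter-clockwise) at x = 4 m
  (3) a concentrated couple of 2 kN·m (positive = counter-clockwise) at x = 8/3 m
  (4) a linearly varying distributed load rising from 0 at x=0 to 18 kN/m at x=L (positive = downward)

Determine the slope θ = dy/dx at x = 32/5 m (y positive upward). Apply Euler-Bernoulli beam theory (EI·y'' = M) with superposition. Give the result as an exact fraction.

θ(32/5) = 30773/3515625 rad

Load 1 — point force P=3 kN at a=16/3 m (b=L-a=8/3):
  θ_1 = Pa²(L-x)(2bL-(3b+a)(L-x))/(2L³EI)  [x>a] = 3·(16/3)²·(8-(32/5))·(2·(8/3)·8-(3·(8/3)+(16/3))·(8-(32/5)))/(2·8³·5000) = 16/28125 rad
Load 2 — applied couple M₀=-14 kN·m at a=4 m (b=L-a=4):
  θ_2 = (R_Ax²/2 - M_Ax - M₀(x-a))/EI  [x>a] with R_A=-21/8, M_A=-7/2 = ((-21/8)·(32/5)²/2 - (-7/2)·(32/5) - (-14)·((32/5)-4))/5000 = 7/15625 rad
Load 3 — applied couple M₀=2 kN·m at a=8/3 m (b=L-a=16/3):
  θ_3 = (R_Ax²/2 - M_Ax - M₀(x-a))/EI  [x>a] with R_A=1/3, M_A=0 = ((1/3)·(32/5)²/2 - 0·(32/5) - 2·((32/5)-(8/3)))/5000 = -2/15625 rad
Load 4 — triangular load w₀=18 kN/m (0→w₀ over full span):
  θ_4 = -w₀(2x(L-x)(L-2x)(x+2L)+x²(L-x)²)/(120LEI) = -18·(2·(32/5)·(8-(32/5))·(8-2·(32/5))·((32/5)+2·8)+(32/5)²·(8-(32/5))²)/(120·8·5000) = 3072/390625 rad
Superposition: θ = Σ θ_i = 30773/3515625 rad ≈ 0.008753 rad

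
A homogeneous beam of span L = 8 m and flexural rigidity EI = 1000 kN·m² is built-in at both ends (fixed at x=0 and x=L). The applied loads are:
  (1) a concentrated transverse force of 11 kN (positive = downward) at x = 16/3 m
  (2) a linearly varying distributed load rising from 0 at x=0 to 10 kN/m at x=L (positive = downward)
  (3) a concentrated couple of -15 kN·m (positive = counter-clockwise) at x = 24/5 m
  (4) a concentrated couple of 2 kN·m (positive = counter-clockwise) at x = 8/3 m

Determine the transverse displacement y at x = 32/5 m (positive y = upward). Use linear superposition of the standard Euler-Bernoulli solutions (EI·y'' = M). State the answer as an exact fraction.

y(32/5) = -1120924/31640625 m

Load 1 — point force P=11 kN at a=16/3 m (b=L-a=8/3):
  y_1 = -Pa²(L-x)²(3bL-(3b+a)(L-x))/(6L³EI)  [x>a] = -11·(16/3)²·(8-(32/5))²·(3·(8/3)·8-(3·(8/3)+(16/3))·(8-(32/5)))/(6·8³·1000) = -2816/253125 m
Load 2 — triangular load w₀=10 kN/m (0→w₀ over full span):
  y_2 = -w₀x²(L-x)²(x+2L)/(120LEI) = -10·(32/5)²·(8-(32/5))²·((32/5)+2·8)/(120·8·1000) = -28672/1171875 m
Load 3 — applied couple M₀=-15 kN·m at a=24/5 m (b=L-a=16/5):
  y_3 = (R_Ax³/6 - M_Ax²/2 - M₀(x-a)²/2)/EI  [x>a] with R_A=-27/10, M_A=-24/5 = ((-27/10)·(32/5)³/6 - (-24/5)·(32/5)²/2 - (-15)·((32/5)-(24/5))²/2)/1000 = -36/78125 m
Load 4 — applied couple M₀=2 kN·m at a=8/3 m (b=L-a=16/3):
  y_4 = (R_Ax³/6 - M_Ax²/2 - M₀(x-a)²/2)/EI  [x>a] with R_A=1/3, M_A=0 = ((1/3)·(32/5)³/6 - 0·(32/5)²/2 - 2·((32/5)-(8/3))²/2)/1000 = 88/140625 m
Superposition: y = Σ y_i = -1120924/31640625 m ≈ -0.035427 m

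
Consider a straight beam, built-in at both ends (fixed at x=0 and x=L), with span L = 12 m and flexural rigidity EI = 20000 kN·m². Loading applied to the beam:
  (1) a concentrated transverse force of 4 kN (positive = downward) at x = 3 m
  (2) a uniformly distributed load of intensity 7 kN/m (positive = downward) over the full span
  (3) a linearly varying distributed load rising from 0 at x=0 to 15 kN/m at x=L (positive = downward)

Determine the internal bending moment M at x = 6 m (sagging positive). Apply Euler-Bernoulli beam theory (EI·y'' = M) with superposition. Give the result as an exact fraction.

M(6) = 177/2 kN·m

Load 1 — point force P=4 kN at a=3 m (b=L-a=9):
  M_1 = Pa²(a+3b)(L-x)/L³ - Pa²b/L²  [x>a] = 4·3²·(3+3·9)·(12-6)/12³ - 4·3²·9/12² = 3/2 kN·m
Load 2 — uniform load w=7 kN/m over full span:
  M_2 = wLx/2 - wL²/12 - wx²/2 = 7·12·6/2 - 7·12²/12 - 7·6²/2 = 42 kN·m
Load 3 — triangular load w₀=15 kN/m (0→w₀ over full span):
  M_3 = 3w₀Lx/20 - w₀L²/30 - w₀x³/(6L) = 3·15·12·6/20 - 15·12²/30 - 15·6³/(6·12) = 45 kN·m
Superposition: M = Σ M_i = 177/2 kN·m ≈ 88.500000 kN·m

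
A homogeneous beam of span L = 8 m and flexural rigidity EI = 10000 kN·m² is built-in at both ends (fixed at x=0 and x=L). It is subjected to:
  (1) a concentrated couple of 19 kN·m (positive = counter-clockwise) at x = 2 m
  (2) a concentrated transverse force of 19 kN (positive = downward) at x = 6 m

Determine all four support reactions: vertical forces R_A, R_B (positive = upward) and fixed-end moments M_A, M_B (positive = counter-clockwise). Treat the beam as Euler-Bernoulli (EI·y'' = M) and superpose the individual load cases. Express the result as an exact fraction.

Load 1 — applied couple M₀=19 kN·m at a=2 m (b=L-a=6):
  R_A = 6M₀ab/L³ = 6·19·2·6/8³ = 171/64 kN
  M_A = M₀b(2a-b)/L² = 19·6·(2·2-6)/8² = -57/16 kN·m
  R_B = -6M₀ab/L³ = -6·19·2·6/8³ = -171/64 kN
  M_B = M₀a(2b-a)/L² = 19·2·(2·6-2)/8² = 95/16 kN·m
Load 2 — point force P=19 kN at a=6 m (b=L-a=2):
  R_A = Pb²(3a+b)/L³ = 19·2²·(3·6+2)/8³ = 95/32 kN
  M_A = Pab²/L² = 19·6·2²/8² = 57/8 kN·m
  R_B = Pa²(a+3b)/L³ = 19·6²·(6+3·2)/8³ = 513/32 kN
  M_B = -Pa²b/L² = -19·6²·2/8² = -171/8 kN·m
Superposition: R_A = 361/64 kN, M_A = 57/16 kN·m, R_B = 855/64 kN, M_B = -247/16 kN·m

R_A = 361/64 kN, M_A = 57/16 kN·m, R_B = 855/64 kN, M_B = -247/16 kN·m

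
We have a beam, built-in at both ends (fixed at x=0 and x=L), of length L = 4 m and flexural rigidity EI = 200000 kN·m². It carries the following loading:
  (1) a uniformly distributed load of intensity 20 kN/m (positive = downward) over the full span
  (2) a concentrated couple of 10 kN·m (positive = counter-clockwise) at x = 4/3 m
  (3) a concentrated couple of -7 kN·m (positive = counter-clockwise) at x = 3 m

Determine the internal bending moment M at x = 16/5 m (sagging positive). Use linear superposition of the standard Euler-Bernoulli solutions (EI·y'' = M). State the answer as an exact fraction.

Load 1 — uniform load w=20 kN/m over full span:
  M_1 = wLx/2 - wL²/12 - wx²/2 = 20·4·(16/5)/2 - 20·4²/12 - 20·(16/5)²/2 = -16/15 kN·m
Load 2 — applied couple M₀=10 kN·m at a=4/3 m (b=L-a=8/3):
  M_2 = R_Ax - M_A - M₀  [x>a] with R_A=10/3, M_A=0 = (10/3)·(16/5) - 0 - 10 = 2/3 kN·m
Load 3 — applied couple M₀=-7 kN·m at a=3 m (b=L-a=1):
  M_3 = R_Ax - M_A - M₀  [x>a] with R_A=-63/32, M_A=-35/16 = (-63/32)·(16/5) - (-35/16) - (-7) = 231/80 kN·m
Superposition: M = Σ M_i = 199/80 kN·m ≈ 2.487500 kN·m

M(16/5) = 199/80 kN·m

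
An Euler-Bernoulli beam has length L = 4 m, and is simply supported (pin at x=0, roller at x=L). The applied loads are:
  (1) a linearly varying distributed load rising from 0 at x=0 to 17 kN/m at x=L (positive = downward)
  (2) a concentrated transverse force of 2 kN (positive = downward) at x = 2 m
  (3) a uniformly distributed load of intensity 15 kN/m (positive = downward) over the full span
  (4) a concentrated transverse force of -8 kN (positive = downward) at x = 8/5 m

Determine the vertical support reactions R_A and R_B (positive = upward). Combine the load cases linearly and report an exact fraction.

Load 1 — triangular load w₀=17 kN/m (0→w₀ over full span):
  R_A = w₀L/6 = 17·4/6 = 34/3 kN
  R_B = w₀L/3 = 17·4/3 = 68/3 kN
Load 2 — point force P=2 kN at a=2 m (b=L-a=2):
  R_A = Pb/L = 2·2/4 = 1 kN
  R_B = Pa/L = 2·2/4 = 1 kN
Load 3 — uniform load w=15 kN/m over full span:
  R_A = wL/2 = 15·4/2 = 30 kN
  R_B = wL/2 = 15·4/2 = 30 kN
Load 4 — point force P=-8 kN at a=8/5 m (b=L-a=12/5):
  R_A = Pb/L = (-8)·(12/5)/4 = -24/5 kN
  R_B = Pa/L = (-8)·(8/5)/4 = -16/5 kN
Superposition: R_A = 563/15 kN, R_B = 757/15 kN

R_A = 563/15 kN, R_B = 757/15 kN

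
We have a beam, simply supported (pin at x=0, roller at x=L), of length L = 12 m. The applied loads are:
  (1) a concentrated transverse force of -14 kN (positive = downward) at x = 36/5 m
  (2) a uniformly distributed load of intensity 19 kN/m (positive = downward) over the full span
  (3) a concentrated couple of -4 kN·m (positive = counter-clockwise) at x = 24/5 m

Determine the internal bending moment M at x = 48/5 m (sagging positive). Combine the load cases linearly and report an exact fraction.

Load 1 — point force P=-14 kN at a=36/5 m (b=L-a=24/5):
  M_1 = Pa(L-x)/L  [x>a] = (-14)·(36/5)·(12-(48/5))/12 = -504/25 kN·m
Load 2 — uniform load w=19 kN/m over full span:
  M_2 = wx(L-x)/2 = 19·(48/5)·(12-(48/5))/2 = 5472/25 kN·m
Load 3 — applied couple M₀=-4 kN·m at a=24/5 m (b=L-a=36/5):
  M_3 = M₀x/L - M₀  [x>a] = (-4)·(48/5)/12 - (-4) = 4/5 kN·m
Superposition: M = Σ M_i = 4988/25 kN·m ≈ 199.520000 kN·m

M(48/5) = 4988/25 kN·m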